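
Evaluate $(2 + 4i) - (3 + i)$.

(2 - 3) + (4 - 1)i = -1 + 3i


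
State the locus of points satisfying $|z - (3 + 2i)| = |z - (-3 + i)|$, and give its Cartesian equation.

|z - z1| = |z - z2| means z is equidistant from z1 and z2,
i.e. the perpendicular bisector of the segment from (3, 2) to (-3, 1) (midpoint (0, 3/2)).
With z = x + yi, square both sides:
(x - 3)^2 + (y - 2)^2 = (x - (-3))^2 + (y - 1)^2
The x^2 and y^2 terms cancel: -12x + (-2)y = 10 - 13 = -3
Simplify: 12x + 2y = 3
Locus: Perpendicular bisector of the segment from (3, 2) to (-3, 1): the line 12x + 2y = 3


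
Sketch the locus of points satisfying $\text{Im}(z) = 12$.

Im(z) = y where z = x + yi; the equation y = 12 is satisfied by all points with that y-coordinate
Locus: Horizontal line y = 12


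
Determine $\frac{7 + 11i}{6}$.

Divisor is real, so divide each part by 6:
= 7/6 + (11/6)i


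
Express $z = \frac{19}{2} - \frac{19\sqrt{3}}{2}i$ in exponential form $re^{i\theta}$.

r = |z| = sqrt((19/2)^2 + (-19*sqrt(3)/2)^2) = sqrt(361/4 + 1083/4) = sqrt(361) = 19
θ = arctan(b/a) = arctan(-16.4545/9.5) (quadrant-adjusted) = -60° = -π/3
z = 19e^(-i*π/3)


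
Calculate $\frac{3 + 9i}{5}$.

Divisor is real, so divide each part by 5:
= 3/5 + (9/5)i


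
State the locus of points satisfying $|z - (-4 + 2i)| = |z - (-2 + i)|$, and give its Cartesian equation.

|z - z1| = |z - z2| means z is equidistant from z1 and z2,
i.e. the perpendicular bisector of the segment from (-4, 2) to (-2, 1) (midpoint (-3, 3/2)).
With z = x + yi, square both sides:
(x - (-4))^2 + (y - 2)^2 = (x - (-2))^2 + (y - 1)^2
The x^2 and y^2 terms cancel: 4x + (-2)y = 5 - 20 = -15
Simplify: 4x - 2y = -15
Locus: Perpendicular bisector of the segment from (-4, 2) to (-2, 1): the line 4x - 2y = -15


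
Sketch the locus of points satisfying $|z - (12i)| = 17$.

|z - z0| = r describes a circle centered at z0 with radius r
Here z0 = 12i and r = 17
Locus: Circle centered at (0, 12) with radius 17


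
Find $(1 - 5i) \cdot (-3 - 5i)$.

(a1*a2 - b1*b2) + (a1*b2 + b1*a2)i
= (-3 - 25) + (-5 + 15)i
= -28 + 10i


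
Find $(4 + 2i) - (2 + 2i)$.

(4 - 2) + (2 - 2)i = 2


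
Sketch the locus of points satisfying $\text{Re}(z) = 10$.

Re(z) = x where z = x + yi; the equation x = 10 is satisfied by all points with that x-coordinate
Locus: Vertical line x = 10


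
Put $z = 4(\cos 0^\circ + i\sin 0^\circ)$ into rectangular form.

a = r cos θ = 4 * 1 = 4
b = r sin θ = 4 * 0 = 0
z = 4


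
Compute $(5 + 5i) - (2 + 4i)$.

(5 - 2) + (5 - 4)i = 3 + i


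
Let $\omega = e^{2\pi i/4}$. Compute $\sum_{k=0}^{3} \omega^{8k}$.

Since 4 divides 8, ω^8 = (ω^4)^2 = 1^2 = 1, so every term is 1.
Sum = 4 · 1 = 4


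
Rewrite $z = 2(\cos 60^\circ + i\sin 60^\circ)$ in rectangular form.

a = r cos θ = 2 * 1/2 = 1
b = r sin θ = 2 * sqrt(3)/2 = sqrt(3)
z = 1 + sqrt(3)i


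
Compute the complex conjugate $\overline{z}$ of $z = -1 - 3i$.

If z = a + bi, then conjugate(z) = a - bi
conjugate(-1 - 3i) = -1 + 3i


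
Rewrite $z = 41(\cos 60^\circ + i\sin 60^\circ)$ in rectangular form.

a = r cos θ = 41 * 1/2 = 41/2
b = r sin θ = 41 * sqrt(3)/2 = 41*sqrt(3)/2
z = 41/2 + (41*sqrt(3)/2)i


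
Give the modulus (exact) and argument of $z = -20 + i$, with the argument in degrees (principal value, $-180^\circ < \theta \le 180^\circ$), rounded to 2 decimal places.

|z| = sqrt((-20)^2 + 1^2) = sqrt(401)
arg(z) = arctan(b/a) = arctan(1/-20) (quadrant-adjusted) = 177.14°


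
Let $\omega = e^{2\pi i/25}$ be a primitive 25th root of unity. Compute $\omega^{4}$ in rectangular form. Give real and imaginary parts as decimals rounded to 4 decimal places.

ω^4 = e^(2πi·4/25) = e^(i·8π/25)
= cos(8π/25) + i sin(8π/25)
= 0.5358 + 0.8443i


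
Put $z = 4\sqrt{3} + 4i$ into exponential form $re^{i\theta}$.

r = |z| = sqrt((4*sqrt(3))^2 + (4)^2) = sqrt(48 + 16) = sqrt(64) = 8
θ = arctan(b/a) = arctan(4/6.9282) (quadrant-adjusted) = 30° = π/6
z = 8e^(i*π/6)


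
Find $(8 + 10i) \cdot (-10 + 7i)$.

(a1*a2 - b1*b2) + (a1*b2 + b1*a2)i
= (-80 - 70) + (56 + (-100))i
= -150 - 44i


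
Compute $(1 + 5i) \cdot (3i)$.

(a1*a2 - b1*b2) + (a1*b2 + b1*a2)i
= (0 - 15) + (3 + 0)i
= -15 + 3i


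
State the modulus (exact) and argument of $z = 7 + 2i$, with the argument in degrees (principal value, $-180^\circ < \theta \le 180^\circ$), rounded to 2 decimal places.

|z| = sqrt(7^2 + 2^2) = sqrt(53)
arg(z) = arctan(b/a) = arctan(2/7) (quadrant-adjusted) = 15.95°


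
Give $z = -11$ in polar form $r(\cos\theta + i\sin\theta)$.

r = |z| = sqrt(a^2 + b^2) = sqrt((-11)^2 + (0)^2) = sqrt(121 + 0) = sqrt(121) = 11
b = 0 and a < 0, so z lies on the negative real axis: θ = 180°
z = 11(cos 180° + i sin 180°)


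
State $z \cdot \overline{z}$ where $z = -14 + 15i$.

z * conjugate(z) = |z|^2 = a^2 + b^2
= (-14)^2 + 15^2 = 421


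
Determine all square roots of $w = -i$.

|w| = 1, arg(w) = 270°
Root modulus = 1^(1/2) = 1
Root arguments: θ_k = (270° + 360°k)/2 for k = 0, 1, ..., 1
Roots: -sqrt(2)/2 + (sqrt(2)/2)i, sqrt(2)/2 - (sqrt(2)/2)i


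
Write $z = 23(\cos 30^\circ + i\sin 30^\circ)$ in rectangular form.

a = r cos θ = 23 * sqrt(3)/2 = 23*sqrt(3)/2
b = r sin θ = 23 * 1/2 = 23/2
z = 23*sqrt(3)/2 + (23/2)i


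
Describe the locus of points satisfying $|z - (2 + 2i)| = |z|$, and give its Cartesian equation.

|z - z1| = |z - z2| means z is equidistant from z1 and z2,
i.e. the perpendicular bisector of the segment from (2, 2) to (0, 0) (midpoint (1, 1)).
With z = x + yi, square both sides:
(x - 2)^2 + (y - 2)^2 = (x - 0)^2 + (y - 0)^2
The x^2 and y^2 terms cancel: -4x + (-4)y = 0 - 8 = -8
Simplify: x + y = 2
Locus: Perpendicular bisector of the segment from (2, 2) to (0, 0): the line x + y = 2


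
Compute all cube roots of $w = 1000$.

|w| = 1000, arg(w) = 0°
Root modulus = 1000^(1/3) = 10
Root arguments: θ_k = (0° + 360°k)/3 for k = 0, 1, ..., 2
Roots: 10, -5 + 5*sqrt(3)i, -5 - 5*sqrt(3)i


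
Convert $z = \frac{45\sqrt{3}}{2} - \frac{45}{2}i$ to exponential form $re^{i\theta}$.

r = |z| = sqrt((45*sqrt(3)/2)^2 + (-45/2)^2) = sqrt(6075/4 + 2025/4) = sqrt(2025) = 45
θ = arctan(b/a) = arctan(-22.5/38.9711) (quadrant-adjusted) = -30° = -π/6
z = 45e^(-i*π/6)


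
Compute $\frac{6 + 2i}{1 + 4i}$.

Multiply numerator and denominator by conjugate (1 - 4i):
= (6 + 2i)(1 - 4i) / (1^2 + 4^2)
= (14 - 22i) / 17
= 14/17 - (22/17)i


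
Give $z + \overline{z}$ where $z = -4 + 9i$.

z + conjugate(z) = (a + bi) + (a - bi) = 2a
= 2 * (-4) = -8


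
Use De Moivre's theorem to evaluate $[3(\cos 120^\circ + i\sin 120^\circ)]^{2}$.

By De Moivre: z^n = r^n(cos(nθ) + i sin(nθ))
= 3^2(cos(2*120°) + i sin(2*120°))
= 9(cos 240° + i sin 240°)
= -9/2 - (9*sqrt(3)/2)i


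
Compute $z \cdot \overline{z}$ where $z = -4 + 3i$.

z * conjugate(z) = |z|^2 = a^2 + b^2
= (-4)^2 + 3^2 = 25


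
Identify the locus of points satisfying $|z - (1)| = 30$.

|z - z0| = r describes a circle centered at z0 with radius r
Here z0 = 1 and r = 30
Locus: Circle centered at (1, 0) with radius 30


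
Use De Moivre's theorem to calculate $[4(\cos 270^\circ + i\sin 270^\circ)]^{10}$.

By De Moivre: z^n = r^n(cos(nθ) + i sin(nθ))
= 4^10(cos(10*270°) + i sin(10*270°))
= 1048576(cos 180° + i sin 180°)
= -1048576


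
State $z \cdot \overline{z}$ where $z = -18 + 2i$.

z * conjugate(z) = |z|^2 = a^2 + b^2
= (-18)^2 + 2^2 = 328


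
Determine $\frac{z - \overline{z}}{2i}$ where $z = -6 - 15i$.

z - conjugate(z) = 2bi
(z - conjugate(z))/(2i) = 2bi/(2i) = b = -15


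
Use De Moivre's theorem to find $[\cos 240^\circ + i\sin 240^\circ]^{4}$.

By De Moivre: z^n = r^n(cos(nθ) + i sin(nθ))
= 1^4(cos(4*240°) + i sin(4*240°))
= 1(cos 240° + i sin 240°)
= -1/2 - (sqrt(3)/2)i


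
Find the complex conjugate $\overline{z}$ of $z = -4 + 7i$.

If z = a + bi, then conjugate(z) = a - bi
conjugate(-4 + 7i) = -4 - 7i


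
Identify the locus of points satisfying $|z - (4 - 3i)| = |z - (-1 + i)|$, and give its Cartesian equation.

|z - z1| = |z - z2| means z is equidistant from z1 and z2,
i.e. the perpendicular bisector of the segment from (4, -3) to (-1, 1) (midpoint (3/2, -1)).
With z = x + yi, square both sides:
(x - 4)^2 + (y - (-3))^2 = (x - (-1))^2 + (y - 1)^2
The x^2 and y^2 terms cancel: -10x + 8y = 2 - 25 = -23
Simplify: 10x - 8y = 23
Locus: Perpendicular bisector of the segment from (4, -3) to (-1, 1): the line 10x - 8y = 23


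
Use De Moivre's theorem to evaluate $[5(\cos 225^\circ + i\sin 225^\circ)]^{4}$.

By De Moivre: z^n = r^n(cos(nθ) + i sin(nθ))
= 5^4(cos(4*225°) + i sin(4*225°))
= 625(cos 180° + i sin 180°)
= -625


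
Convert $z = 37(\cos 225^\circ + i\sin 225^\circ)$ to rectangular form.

a = r cos θ = 37 * -sqrt(2)/2 = -37*sqrt(2)/2
b = r sin θ = 37 * -sqrt(2)/2 = -37*sqrt(2)/2
z = -37*sqrt(2)/2 - (37*sqrt(2)/2)i


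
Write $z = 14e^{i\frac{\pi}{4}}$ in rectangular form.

a = r cos θ = 14 * sqrt(2)/2 = 7*sqrt(2)
b = r sin θ = 14 * sqrt(2)/2 = 7*sqrt(2)
z = 7*sqrt(2) + 7*sqrt(2)i


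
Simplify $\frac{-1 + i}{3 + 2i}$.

Multiply numerator and denominator by conjugate (3 - 2i):
= (-1 + i)(3 - 2i) / (3^2 + 2^2)
= (-1 + 5i) / 13
= -1/13 + (5/13)i


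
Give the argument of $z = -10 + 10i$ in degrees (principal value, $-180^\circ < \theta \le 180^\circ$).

θ = arctan(b/a) = arctan(10/-10) (quadrant-adjusted) = 135°


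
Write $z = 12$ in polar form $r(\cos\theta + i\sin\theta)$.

r = |z| = sqrt(a^2 + b^2) = sqrt((12)^2 + (0)^2) = sqrt(144 + 0) = sqrt(144) = 12
b = 0 and a > 0, so z lies on the positive real axis: θ = 0°
z = 12(cos 0° + i sin 0°)


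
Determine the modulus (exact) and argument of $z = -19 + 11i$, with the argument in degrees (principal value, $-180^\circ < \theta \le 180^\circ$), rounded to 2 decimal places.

|z| = sqrt((-19)^2 + 11^2) = sqrt(482)
arg(z) = arctan(b/a) = arctan(11/-19) (quadrant-adjusted) = 149.93°


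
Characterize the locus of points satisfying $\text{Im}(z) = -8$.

Im(z) = y where z = x + yi; the equation y = -8 is satisfied by all points with that y-coordinate
Locus: Horizontal line y = -8


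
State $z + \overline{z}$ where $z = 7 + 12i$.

z + conjugate(z) = (a + bi) + (a - bi) = 2a
= 2 * 7 = 14


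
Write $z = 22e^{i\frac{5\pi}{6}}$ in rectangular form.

a = r cos θ = 22 * -sqrt(3)/2 = -11*sqrt(3)
b = r sin θ = 22 * 1/2 = 11
z = -11*sqrt(3) + 11i


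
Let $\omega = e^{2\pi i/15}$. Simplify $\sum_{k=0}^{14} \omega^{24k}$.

Let ζ = ω^24 = e^(2πi·24/15). Since 15 ∤ 24, ζ ≠ 1.
Sum = Σ_{k=0}^{14} ζ^k = (ζ^15 - 1)/(ζ - 1) = (ω^{24·15} - 1)/(ζ - 1) = (1 - 1)/(ζ - 1) = 0


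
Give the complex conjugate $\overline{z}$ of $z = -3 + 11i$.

If z = a + bi, then conjugate(z) = a - bi
conjugate(-3 + 11i) = -3 - 11i


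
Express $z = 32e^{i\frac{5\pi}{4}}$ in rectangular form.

a = r cos θ = 32 * -sqrt(2)/2 = -16*sqrt(2)
b = r sin θ = 32 * -sqrt(2)/2 = -16*sqrt(2)
z = -16*sqrt(2) - 16*sqrt(2)i


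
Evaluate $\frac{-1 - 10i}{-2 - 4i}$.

Multiply numerator and denominator by conjugate (-2 + 4i):
= (-1 - 10i)(-2 + 4i) / ((-2)^2 + (-4)^2)
= (42 + 16i) / 20
Divide through by 2: (21 + 8i) / 10
= 21/10 + (4/5)i


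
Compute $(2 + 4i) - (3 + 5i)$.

(2 - 3) + (4 - 5)i = -1 - i


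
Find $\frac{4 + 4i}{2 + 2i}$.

Multiply numerator and denominator by conjugate (2 - 2i):
= (4 + 4i)(2 - 2i) / (2^2 + 2^2)
= (16) / 8
= 2


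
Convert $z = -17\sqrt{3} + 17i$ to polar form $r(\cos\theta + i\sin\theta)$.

r = |z| = sqrt(a^2 + b^2) = sqrt((-17*sqrt(3))^2 + (17)^2) = sqrt(867 + 289) = sqrt(1156) = 34
θ = arctan(b/a) = arctan(17/-29.4449) (quadrant-adjusted) = 150°
z = 34(cos 150° + i sin 150°)


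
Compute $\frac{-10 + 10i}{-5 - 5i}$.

Multiply numerator and denominator by conjugate (-5 + 5i):
= (-10 + 10i)(-5 + 5i) / ((-5)^2 + (-5)^2)
= (-100i) / 50
= -2i


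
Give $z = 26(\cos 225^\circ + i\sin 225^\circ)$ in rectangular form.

a = r cos θ = 26 * -sqrt(2)/2 = -13*sqrt(2)
b = r sin θ = 26 * -sqrt(2)/2 = -13*sqrt(2)
z = -13*sqrt(2) - 13*sqrt(2)i


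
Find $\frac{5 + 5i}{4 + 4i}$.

Multiply numerator and denominator by conjugate (4 - 4i):
= (5 + 5i)(4 - 4i) / (4^2 + 4^2)
= (40) / 32
Divide through by 8: (5) / 4
= 5/4


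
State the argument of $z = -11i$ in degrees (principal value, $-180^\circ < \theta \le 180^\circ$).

a = 0 and b < 0, so z lies on the negative imaginary axis: θ = -90°


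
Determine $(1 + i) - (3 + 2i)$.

(1 - 3) + (1 - 2)i = -2 - i


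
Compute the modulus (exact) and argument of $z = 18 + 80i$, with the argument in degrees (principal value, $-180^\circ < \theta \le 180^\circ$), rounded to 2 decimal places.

|z| = sqrt(18^2 + 80^2) = 82
arg(z) = arctan(b/a) = arctan(80/18) (quadrant-adjusted) = 77.32°


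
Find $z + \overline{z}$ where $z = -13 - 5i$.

z + conjugate(z) = (a + bi) + (a - bi) = 2a
= 2 * (-13) = -26


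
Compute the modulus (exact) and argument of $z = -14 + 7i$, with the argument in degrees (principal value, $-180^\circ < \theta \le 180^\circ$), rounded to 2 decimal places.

|z| = sqrt((-14)^2 + 7^2) = sqrt(245)
arg(z) = arctan(b/a) = arctan(7/-14) (quadrant-adjusted) = 153.43°


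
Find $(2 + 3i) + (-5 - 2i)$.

(2 + (-5)) + (3 + (-2))i = -3 + i


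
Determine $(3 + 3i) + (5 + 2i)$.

(3 + 5) + (3 + 2)i = 8 + 5i


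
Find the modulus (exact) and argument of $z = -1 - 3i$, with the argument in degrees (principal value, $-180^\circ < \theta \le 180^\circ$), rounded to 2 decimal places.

|z| = sqrt((-1)^2 + (-3)^2) = sqrt(10)
arg(z) = arctan(b/a) = arctan(-3/-1) (quadrant-adjusted) = -108.43°


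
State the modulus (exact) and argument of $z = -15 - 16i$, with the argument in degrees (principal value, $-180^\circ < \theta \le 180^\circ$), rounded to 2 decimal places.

|z| = sqrt((-15)^2 + (-16)^2) = sqrt(481)
arg(z) = arctan(b/a) = arctan(-16/-15) (quadrant-adjusted) = -133.15°


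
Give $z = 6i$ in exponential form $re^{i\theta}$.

r = |z| = sqrt((0)^2 + (6)^2) = sqrt(0 + 36) = sqrt(36) = 6
a = 0 and b > 0, so z lies on the positive imaginary axis: θ = 90° = π/2
z = 6e^(i*π/2)


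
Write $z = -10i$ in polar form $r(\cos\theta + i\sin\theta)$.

r = |z| = sqrt(a^2 + b^2) = sqrt((0)^2 + (-10)^2) = sqrt(0 + 100) = sqrt(100) = 10
a = 0 and b < 0, so z lies on the negative imaginary axis: θ = 270°
z = 10(cos 270° + i sin 270°)


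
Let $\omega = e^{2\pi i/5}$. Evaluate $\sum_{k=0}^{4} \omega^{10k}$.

Since 5 divides 10, ω^10 = (ω^5)^2 = 1^2 = 1, so every term is 1.
Sum = 5 · 1 = 5


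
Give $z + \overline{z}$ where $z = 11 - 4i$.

z + conjugate(z) = (a + bi) + (a - bi) = 2a
= 2 * 11 = 22


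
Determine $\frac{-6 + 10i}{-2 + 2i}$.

Multiply numerator and denominator by conjugate (-2 - 2i):
= (-6 + 10i)(-2 - 2i) / ((-2)^2 + 2^2)
= (32 - 8i) / 8
= 4 - i


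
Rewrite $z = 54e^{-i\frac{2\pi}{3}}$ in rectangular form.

a = r cos θ = 54 * -1/2 = -27
b = r sin θ = 54 * -sqrt(3)/2 = -27*sqrt(3)
z = -27 - 27*sqrt(3)i


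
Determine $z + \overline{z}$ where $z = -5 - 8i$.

z + conjugate(z) = (a + bi) + (a - bi) = 2a
= 2 * (-5) = -10


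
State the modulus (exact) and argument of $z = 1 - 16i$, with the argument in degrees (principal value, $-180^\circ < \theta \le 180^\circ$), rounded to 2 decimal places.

|z| = sqrt(1^2 + (-16)^2) = sqrt(257)
arg(z) = arctan(b/a) = arctan(-16/1) (quadrant-adjusted) = -86.42°


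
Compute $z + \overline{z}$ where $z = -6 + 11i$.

z + conjugate(z) = (a + bi) + (a - bi) = 2a
= 2 * (-6) = -12


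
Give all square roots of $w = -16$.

|w| = 16, arg(w) = 180°
Root modulus = 16^(1/2) = 4
Root arguments: θ_k = (180° + 360°k)/2 for k = 0, 1, ..., 1
Roots: 4i, -4i


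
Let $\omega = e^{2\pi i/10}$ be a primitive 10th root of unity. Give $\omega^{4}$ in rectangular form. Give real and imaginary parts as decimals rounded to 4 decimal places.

ω^4 = e^(2πi·4/10) = e^(i·4π/5)
= cos(4π/5) + i sin(4π/5)
= -0.8090 + 0.5878i


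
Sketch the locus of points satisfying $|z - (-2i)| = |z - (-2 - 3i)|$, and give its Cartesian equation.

|z - z1| = |z - z2| means z is equidistant from z1 and z2,
i.e. the perpendicular bisector of the segment from (0, -2) to (-2, -3) (midpoint (-1, -5/2)).
With z = x + yi, square both sides:
(x - 0)^2 + (y - (-2))^2 = (x - (-2))^2 + (y - (-3))^2
The x^2 and y^2 terms cancel: -4x + (-2)y = 13 - 4 = 9
Simplify: 4x + 2y = -9
Locus: Perpendicular bisector of the segment from (0, -2) to (-2, -3): the line 4x + 2y = -9


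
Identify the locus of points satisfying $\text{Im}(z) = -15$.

Im(z) = y where z = x + yi; the equation y = -15 is satisfied by all points with that y-coordinate
Locus: Horizontal line y = -15


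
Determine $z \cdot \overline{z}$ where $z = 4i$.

z * conjugate(z) = |z|^2 = a^2 + b^2
= 0^2 + 4^2 = 16


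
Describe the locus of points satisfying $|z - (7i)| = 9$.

|z - z0| = r describes a circle centered at z0 with radius r
Here z0 = 7i and r = 9
Locus: Circle centered at (0, 7) with radius 9


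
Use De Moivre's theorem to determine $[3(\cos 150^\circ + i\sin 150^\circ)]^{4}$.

By De Moivre: z^n = r^n(cos(nθ) + i sin(nθ))
= 3^4(cos(4*150°) + i sin(4*150°))
= 81(cos 240° + i sin 240°)
= -81/2 - (81*sqrt(3)/2)i


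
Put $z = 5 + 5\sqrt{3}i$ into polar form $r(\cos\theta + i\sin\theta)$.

r = |z| = sqrt(a^2 + b^2) = sqrt((5)^2 + (5*sqrt(3))^2) = sqrt(25 + 75) = sqrt(100) = 10
θ = arctan(b/a) = arctan(8.6603/5) (quadrant-adjusted) = 60°
z = 10(cos 60° + i sin 60°)


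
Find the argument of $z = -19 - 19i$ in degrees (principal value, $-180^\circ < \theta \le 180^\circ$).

θ = arctan(b/a) = arctan(-19/-19) (quadrant-adjusted) = -135°


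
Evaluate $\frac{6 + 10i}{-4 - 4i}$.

Multiply numerator and denominator by conjugate (-4 + 4i):
= (6 + 10i)(-4 + 4i) / ((-4)^2 + (-4)^2)
= (-64 - 16i) / 32
Divide through by 16: (-4 - i) / 2
= -2 - (1/2)i


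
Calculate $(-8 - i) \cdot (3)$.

(a1*a2 - b1*b2) + (a1*b2 + b1*a2)i
= (-24 - 0) + (0 + (-3))i
= -24 - 3i


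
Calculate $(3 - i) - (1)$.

(3 - 1) + (-1 - 0)i = 2 - i


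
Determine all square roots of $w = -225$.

|w| = 225, arg(w) = 180°
Root modulus = 225^(1/2) = 15
Root arguments: θ_k = (180° + 360°k)/2 for k = 0, 1, ..., 1
Roots: 15i, -15i


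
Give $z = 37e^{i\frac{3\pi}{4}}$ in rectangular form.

a = r cos θ = 37 * -sqrt(2)/2 = -37*sqrt(2)/2
b = r sin θ = 37 * sqrt(2)/2 = 37*sqrt(2)/2
z = -37*sqrt(2)/2 + (37*sqrt(2)/2)i


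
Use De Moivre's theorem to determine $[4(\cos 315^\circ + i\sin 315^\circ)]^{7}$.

By De Moivre: z^n = r^n(cos(nθ) + i sin(nθ))
= 4^7(cos(7*315°) + i sin(7*315°))
= 16384(cos 45° + i sin 45°)
= 8192*sqrt(2) + 8192*sqrt(2)i


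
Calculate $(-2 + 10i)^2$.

(a + bi)^2 = a^2 - b^2 + 2abi
= (-2)^2 - 10^2 + 2*(-2)*10i
= -96 - 40i


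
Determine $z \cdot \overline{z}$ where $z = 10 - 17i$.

z * conjugate(z) = |z|^2 = a^2 + b^2
= 10^2 + (-17)^2 = 389


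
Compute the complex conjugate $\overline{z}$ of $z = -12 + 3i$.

If z = a + bi, then conjugate(z) = a - bi
conjugate(-12 + 3i) = -12 - 3i


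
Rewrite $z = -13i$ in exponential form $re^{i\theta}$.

r = |z| = sqrt((0)^2 + (-13)^2) = sqrt(0 + 169) = sqrt(169) = 13
a = 0 and b < 0, so z lies on the negative imaginary axis: θ = -90° = -π/2
z = 13e^(-i*π/2)


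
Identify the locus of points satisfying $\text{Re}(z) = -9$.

Re(z) = x where z = x + yi; the equation x = -9 is satisfied by all points with that x-coordinate
Locus: Vertical line x = -9


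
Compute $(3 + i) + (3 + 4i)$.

(3 + 3) + (1 + 4)i = 6 + 5i


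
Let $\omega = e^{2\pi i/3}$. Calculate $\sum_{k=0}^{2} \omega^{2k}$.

Let ζ = ω^2 = e^(2πi·2/3). Since 3 ∤ 2, ζ ≠ 1.
Sum = Σ_{k=0}^{2} ζ^k = (ζ^3 - 1)/(ζ - 1) = (ω^{2·3} - 1)/(ζ - 1) = (1 - 1)/(ζ - 1) = 0


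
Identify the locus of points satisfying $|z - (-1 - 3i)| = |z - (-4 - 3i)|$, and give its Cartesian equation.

|z - z1| = |z - z2| means z is equidistant from z1 and z2,
i.e. the perpendicular bisector of the segment from (-1, -3) to (-4, -3) (midpoint (-5/2, -3)).
With z = x + yi, square both sides:
(x - (-1))^2 + (y - (-3))^2 = (x - (-4))^2 + (y - (-3))^2
The x^2 and y^2 terms cancel: -6x + 0y = 25 - 10 = 15
Simplify: x = -5/2
Locus: Perpendicular bisector of the segment from (-1, -3) to (-4, -3): the line x = -5/2


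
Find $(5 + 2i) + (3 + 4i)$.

(5 + 3) + (2 + 4)i = 8 + 6i


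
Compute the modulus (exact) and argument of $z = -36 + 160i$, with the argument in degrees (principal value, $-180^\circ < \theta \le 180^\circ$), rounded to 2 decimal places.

|z| = sqrt((-36)^2 + 160^2) = 164
arg(z) = arctan(b/a) = arctan(160/-36) (quadrant-adjusted) = 102.68°


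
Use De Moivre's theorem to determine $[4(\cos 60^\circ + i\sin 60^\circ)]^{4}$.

By De Moivre: z^n = r^n(cos(nθ) + i sin(nθ))
= 4^4(cos(4*60°) + i sin(4*60°))
= 256(cos 240° + i sin 240°)
= -128 - 128*sqrt(3)i


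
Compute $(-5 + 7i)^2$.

(a + bi)^2 = a^2 - b^2 + 2abi
= (-5)^2 - 7^2 + 2*(-5)*7i
= -24 - 70i


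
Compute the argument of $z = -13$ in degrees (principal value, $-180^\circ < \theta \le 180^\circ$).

b = 0 and a < 0, so z lies on the negative real axis: θ = 180°


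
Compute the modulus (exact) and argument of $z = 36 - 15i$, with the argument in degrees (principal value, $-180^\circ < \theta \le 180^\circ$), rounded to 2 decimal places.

|z| = sqrt(36^2 + (-15)^2) = 39
arg(z) = arctan(b/a) = arctan(-15/36) (quadrant-adjusted) = -22.62°


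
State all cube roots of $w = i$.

|w| = 1, arg(w) = 90°
Root modulus = 1^(1/3) = 1
Root arguments: θ_k = (90° + 360°k)/3 for k = 0, 1, ..., 2
Roots: sqrt(3)/2 + (1/2)i, -sqrt(3)/2 + (1/2)i, -i


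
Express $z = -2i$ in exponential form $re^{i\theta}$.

r = |z| = sqrt((0)^2 + (-2)^2) = sqrt(0 + 4) = sqrt(4) = 2
a = 0 and b < 0, so z lies on the negative imaginary axis: θ = -90° = -π/2
z = 2e^(-i*π/2)


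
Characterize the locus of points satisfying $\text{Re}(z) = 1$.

Re(z) = x where z = x + yi; the equation x = 1 is satisfied by all points with that x-coordinate
Locus: Vertical line x = 1


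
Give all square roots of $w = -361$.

|w| = 361, arg(w) = 180°
Root modulus = 361^(1/2) = 19
Root arguments: θ_k = (180° + 360°k)/2 for k = 0, 1, ..., 1
Roots: 19i, -19i


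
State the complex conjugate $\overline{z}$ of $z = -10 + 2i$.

If z = a + bi, then conjugate(z) = a - bi
conjugate(-10 + 2i) = -10 - 2i


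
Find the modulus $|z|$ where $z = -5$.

|z| = sqrt(a^2 + b^2) = sqrt((-5)^2 + 0^2) = sqrt(25) = 5


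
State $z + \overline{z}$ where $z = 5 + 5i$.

z + conjugate(z) = (a + bi) + (a - bi) = 2a
= 2 * 5 = 10


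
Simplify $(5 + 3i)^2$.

(a + bi)^2 = a^2 - b^2 + 2abi
= 5^2 - 3^2 + 2*5*3i
= 16 + 30i


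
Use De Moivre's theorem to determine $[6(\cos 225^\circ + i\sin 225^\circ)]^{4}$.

By De Moivre: z^n = r^n(cos(nθ) + i sin(nθ))
= 6^4(cos(4*225°) + i sin(4*225°))
= 1296(cos 180° + i sin 180°)
= -1296


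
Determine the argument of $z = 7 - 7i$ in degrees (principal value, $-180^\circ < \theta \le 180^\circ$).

θ = arctan(b/a) = arctan(-7/7) (quadrant-adjusted) = -45°


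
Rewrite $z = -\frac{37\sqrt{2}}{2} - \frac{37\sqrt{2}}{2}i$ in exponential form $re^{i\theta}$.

r = |z| = sqrt((-37*sqrt(2)/2)^2 + (-37*sqrt(2)/2)^2) = sqrt(1369/2 + 1369/2) = sqrt(1369) = 37
θ = arctan(b/a) = arctan(-26.163/-26.163) (quadrant-adjusted) = -135° = -3π/4
z = 37e^(-i*3π/4)


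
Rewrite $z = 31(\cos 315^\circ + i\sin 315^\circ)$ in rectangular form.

a = r cos θ = 31 * sqrt(2)/2 = 31*sqrt(2)/2
b = r sin θ = 31 * -sqrt(2)/2 = -31*sqrt(2)/2
z = 31*sqrt(2)/2 - (31*sqrt(2)/2)i


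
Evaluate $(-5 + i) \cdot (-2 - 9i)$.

(a1*a2 - b1*b2) + (a1*b2 + b1*a2)i
= (10 - (-9)) + (45 + (-2))i
= 19 + 43i


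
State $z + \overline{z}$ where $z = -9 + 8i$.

z + conjugate(z) = (a + bi) + (a - bi) = 2a
= 2 * (-9) = -18


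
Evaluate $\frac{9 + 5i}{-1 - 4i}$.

Multiply numerator and denominator by conjugate (-1 + 4i):
= (9 + 5i)(-1 + 4i) / ((-1)^2 + (-4)^2)
= (-29 + 31i) / 17
= -29/17 + (31/17)i


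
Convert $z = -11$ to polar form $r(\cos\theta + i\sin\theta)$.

r = |z| = sqrt(a^2 + b^2) = sqrt((-11)^2 + (0)^2) = sqrt(121 + 0) = sqrt(121) = 11
b = 0 and a < 0, so z lies on the negative real axis: θ = 180°
z = 11(cos 180° + i sin 180°)


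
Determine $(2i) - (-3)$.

(0 - (-3)) + (2 - 0)i = 3 + 2i


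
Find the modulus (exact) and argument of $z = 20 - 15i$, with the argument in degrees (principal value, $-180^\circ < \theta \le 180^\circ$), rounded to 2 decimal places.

|z| = sqrt(20^2 + (-15)^2) = 25
arg(z) = arctan(b/a) = arctan(-15/20) (quadrant-adjusted) = -36.87°


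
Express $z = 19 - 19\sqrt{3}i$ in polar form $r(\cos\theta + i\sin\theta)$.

r = |z| = sqrt(a^2 + b^2) = sqrt((19)^2 + (-19*sqrt(3))^2) = sqrt(361 + 1083) = sqrt(1444) = 38
θ = arctan(b/a) = arctan(-32.909/19) (quadrant-adjusted) = 300°
z = 38(cos 300° + i sin 300°)


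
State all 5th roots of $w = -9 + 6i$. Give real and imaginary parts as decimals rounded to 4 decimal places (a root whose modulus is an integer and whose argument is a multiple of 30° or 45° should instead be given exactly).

|w| = sqrt(117) ≈ 10.816654, arg(w) ≈ 146.309932°
Root modulus = sqrt(117)^(1/5) ≈ 1.609973
Root arguments: θ_k = (arg(w) + 360°k)/5 for k = 0, 1, ..., 4
Compute each root as (root modulus)(cos θ_k + i sin θ_k) using full-precision intermediates, then round to 4 decimal places.
Roots: 1.4045 + 0.7870i, -0.3144 + 1.5790i, -1.5989 + 0.1889i, -0.6737 - 1.4622i, 1.1825 - 1.0926i


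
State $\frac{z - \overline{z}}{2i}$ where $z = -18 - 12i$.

z - conjugate(z) = 2bi
(z - conjugate(z))/(2i) = 2bi/(2i) = b = -12


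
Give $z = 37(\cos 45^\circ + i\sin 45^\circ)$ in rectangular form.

a = r cos θ = 37 * sqrt(2)/2 = 37*sqrt(2)/2
b = r sin θ = 37 * sqrt(2)/2 = 37*sqrt(2)/2
z = 37*sqrt(2)/2 + (37*sqrt(2)/2)i


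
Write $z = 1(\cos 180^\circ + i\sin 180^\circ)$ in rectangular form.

a = r cos θ = 1 * -1 = -1
b = r sin θ = 1 * 0 = 0
z = -1


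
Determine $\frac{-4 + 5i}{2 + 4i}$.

Multiply numerator and denominator by conjugate (2 - 4i):
= (-4 + 5i)(2 - 4i) / (2^2 + 4^2)
= (12 + 26i) / 20
Divide through by 2: (6 + 13i) / 10
= 3/5 + (13/10)i


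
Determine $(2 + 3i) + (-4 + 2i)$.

(2 + (-4)) + (3 + 2)i = -2 + 5i


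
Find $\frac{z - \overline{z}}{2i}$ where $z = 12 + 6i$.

z - conjugate(z) = 2bi
(z - conjugate(z))/(2i) = 2bi/(2i) = b = 6


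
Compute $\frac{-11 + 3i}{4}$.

Divisor is real, so divide each part by 4:
= -11/4 + (3/4)i


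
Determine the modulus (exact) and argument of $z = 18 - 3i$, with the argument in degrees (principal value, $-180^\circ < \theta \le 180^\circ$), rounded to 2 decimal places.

|z| = sqrt(18^2 + (-3)^2) = sqrt(333)
arg(z) = arctan(b/a) = arctan(-3/18) (quadrant-adjusted) = -9.46°


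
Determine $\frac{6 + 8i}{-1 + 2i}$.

Multiply numerator and denominator by conjugate (-1 - 2i):
= (6 + 8i)(-1 - 2i) / ((-1)^2 + 2^2)
= (10 - 20i) / 5
= 2 - 4i


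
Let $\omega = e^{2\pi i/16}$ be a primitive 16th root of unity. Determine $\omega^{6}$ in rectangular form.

ω^6 = e^(2πi·6/16) = e^(i·3π/4)
= cos(3π/4) + i sin(3π/4)
= -sqrt(2)/2 + (sqrt(2)/2)i


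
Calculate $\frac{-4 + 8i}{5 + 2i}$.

Multiply numerator and denominator by conjugate (5 - 2i):
= (-4 + 8i)(5 - 2i) / (5^2 + 2^2)
= (-4 + 48i) / 29
= -4/29 + (48/29)i


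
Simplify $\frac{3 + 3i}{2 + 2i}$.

Multiply numerator and denominator by conjugate (2 - 2i):
= (3 + 3i)(2 - 2i) / (2^2 + 2^2)
= (12) / 8
Divide through by 4: (3) / 2
= 3/2


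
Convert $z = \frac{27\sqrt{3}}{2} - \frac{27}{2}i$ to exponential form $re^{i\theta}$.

r = |z| = sqrt((27*sqrt(3)/2)^2 + (-27/2)^2) = sqrt(2187/4 + 729/4) = sqrt(729) = 27
θ = arctan(b/a) = arctan(-13.5/23.3827) (quadrant-adjusted) = -30° = -π/6
z = 27e^(-i*π/6)


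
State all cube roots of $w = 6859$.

|w| = 6859, arg(w) = 0°
Root modulus = 6859^(1/3) = 19
Root arguments: θ_k = (0° + 360°k)/3 for k = 0, 1, ..., 2
Roots: 19, -19/2 + (19*sqrt(3)/2)i, -19/2 - (19*sqrt(3)/2)i


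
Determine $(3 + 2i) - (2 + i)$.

(3 - 2) + (2 - 1)i = 1 + i


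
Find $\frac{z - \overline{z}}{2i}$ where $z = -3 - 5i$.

z - conjugate(z) = 2bi
(z - conjugate(z))/(2i) = 2bi/(2i) = b = -5


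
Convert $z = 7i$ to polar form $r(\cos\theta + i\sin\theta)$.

r = |z| = sqrt(a^2 + b^2) = sqrt((0)^2 + (7)^2) = sqrt(0 + 49) = sqrt(49) = 7
a = 0 and b > 0, so z lies on the positive imaginary axis: θ = 90°
z = 7(cos 90° + i sin 90°)


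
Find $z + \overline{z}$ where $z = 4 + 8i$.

z + conjugate(z) = (a + bi) + (a - bi) = 2a
= 2 * 4 = 8


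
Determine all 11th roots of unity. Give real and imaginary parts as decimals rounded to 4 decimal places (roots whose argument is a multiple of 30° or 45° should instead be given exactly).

ω_k = e^(2πik/11) = cos(2πk/11) + i sin(2πk/11) for k = 0, 1, ..., 10
Roots: 1, 0.8413 + 0.5406i, 0.4154 + 0.9096i, -0.1423 + 0.9898i, -0.6549 + 0.7557i, -0.9595 + 0.2817i, -0.9595 - 0.2817i, -0.6549 - 0.7557i, -0.1423 - 0.9898i, 0.4154 - 0.9096i, 0.8413 - 0.5406i


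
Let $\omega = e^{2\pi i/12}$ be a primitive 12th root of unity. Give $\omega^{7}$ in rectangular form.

ω^7 = e^(2πi·7/12) = e^(i·7π/6)
= cos(7π/6) + i sin(7π/6)
= -sqrt(3)/2 - (1/2)i


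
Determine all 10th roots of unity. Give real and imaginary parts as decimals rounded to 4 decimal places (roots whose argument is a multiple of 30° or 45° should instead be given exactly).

ω_k = e^(2πik/10) = cos(2πk/10) + i sin(2πk/10) for k = 0, 1, ..., 9
Roots: 1, 0.8090 + 0.5878i, 0.3090 + 0.9511i, -0.3090 + 0.9511i, -0.8090 + 0.5878i, -1, -0.8090 - 0.5878i, -0.3090 - 0.9511i, 0.3090 - 0.9511i, 0.8090 - 0.5878i


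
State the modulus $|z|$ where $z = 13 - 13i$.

|z| = sqrt(a^2 + b^2) = sqrt(13^2 + (-13)^2) = sqrt(338) = sqrt(338)


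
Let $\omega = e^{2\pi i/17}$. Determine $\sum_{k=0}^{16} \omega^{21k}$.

Let ζ = ω^21 = e^(2πi·21/17). Since 17 ∤ 21, ζ ≠ 1.
Sum = Σ_{k=0}^{16} ζ^k = (ζ^17 - 1)/(ζ - 1) = (ω^{21·17} - 1)/(ζ - 1) = (1 - 1)/(ζ - 1) = 0


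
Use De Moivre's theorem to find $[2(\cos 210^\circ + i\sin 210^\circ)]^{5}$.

By De Moivre: z^n = r^n(cos(nθ) + i sin(nθ))
= 2^5(cos(5*210°) + i sin(5*210°))
= 32(cos 330° + i sin 330°)
= 16*sqrt(3) - 16i


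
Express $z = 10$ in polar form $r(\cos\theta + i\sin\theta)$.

r = |z| = sqrt(a^2 + b^2) = sqrt((10)^2 + (0)^2) = sqrt(100 + 0) = sqrt(100) = 10
b = 0 and a > 0, so z lies on the positive real axis: θ = 0°
z = 10(cos 0° + i sin 0°)


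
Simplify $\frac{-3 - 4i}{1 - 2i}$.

Multiply numerator and denominator by conjugate (1 + 2i):
= (-3 - 4i)(1 + 2i) / (1^2 + (-2)^2)
= (5 - 10i) / 5
= 1 - 2i


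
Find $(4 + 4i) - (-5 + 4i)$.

(4 - (-5)) + (4 - 4)i = 9


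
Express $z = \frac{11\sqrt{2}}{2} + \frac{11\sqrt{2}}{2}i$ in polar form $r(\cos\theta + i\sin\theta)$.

r = |z| = sqrt(a^2 + b^2) = sqrt((11*sqrt(2)/2)^2 + (11*sqrt(2)/2)^2) = sqrt(121/2 + 121/2) = sqrt(121) = 11
θ = arctan(b/a) = arctan(7.7782/7.7782) (quadrant-adjusted) = 45°
z = 11(cos 45° + i sin 45°)


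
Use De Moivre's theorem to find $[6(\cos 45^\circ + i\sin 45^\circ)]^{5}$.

By De Moivre: z^n = r^n(cos(nθ) + i sin(nθ))
= 6^5(cos(5*45°) + i sin(5*45°))
= 7776(cos 225° + i sin 225°)
= -3888*sqrt(2) - 3888*sqrt(2)i


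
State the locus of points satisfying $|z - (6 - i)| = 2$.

|z - z0| = r describes a circle centered at z0 with radius r
Here z0 = 6 - i and r = 2
Locus: Circle centered at (6, -1) with radius 2


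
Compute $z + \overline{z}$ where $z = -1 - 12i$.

z + conjugate(z) = (a + bi) + (a - bi) = 2a
= 2 * (-1) = -2


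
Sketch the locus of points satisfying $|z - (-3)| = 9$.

|z - z0| = r describes a circle centered at z0 with radius r
Here z0 = -3 and r = 9
Locus: Circle centered at (-3, 0) with radius 9


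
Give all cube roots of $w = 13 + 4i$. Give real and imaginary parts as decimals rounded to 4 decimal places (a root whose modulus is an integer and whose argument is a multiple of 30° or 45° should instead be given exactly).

|w| = sqrt(185) ≈ 13.601471, arg(w) ≈ 17.102729°
Root modulus = sqrt(185)^(1/3) ≈ 2.387052
Root arguments: θ_k = (arg(w) + 360°k)/3 for k = 0, 1, ..., 2
Compute each root as (root modulus)(cos θ_k + i sin θ_k) using full-precision intermediates, then round to 4 decimal places.
Roots: 2.3752 + 0.2371i, -1.3930 + 1.9385i, -0.9823 - 2.1756i


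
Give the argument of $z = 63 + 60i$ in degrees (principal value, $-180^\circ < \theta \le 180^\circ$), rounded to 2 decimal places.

θ = arctan(b/a) = arctan(60/63) (quadrant-adjusted) = 43.60°


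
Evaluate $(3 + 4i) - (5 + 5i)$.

(3 - 5) + (4 - 5)i = -2 - i


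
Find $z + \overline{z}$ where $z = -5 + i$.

z + conjugate(z) = (a + bi) + (a - bi) = 2a
= 2 * (-5) = -10


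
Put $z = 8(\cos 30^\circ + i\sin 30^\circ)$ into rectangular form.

a = r cos θ = 8 * sqrt(3)/2 = 4*sqrt(3)
b = r sin θ = 8 * 1/2 = 4
z = 4*sqrt(3) + 4i


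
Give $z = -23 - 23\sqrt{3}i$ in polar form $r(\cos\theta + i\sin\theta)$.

r = |z| = sqrt(a^2 + b^2) = sqrt((-23)^2 + (-23*sqrt(3))^2) = sqrt(529 + 1587) = sqrt(2116) = 46
θ = arctan(b/a) = arctan(-39.8372/-23) (quadrant-adjusted) = 240°
z = 46(cos 240° + i sin 240°)


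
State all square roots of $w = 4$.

|w| = 4, arg(w) = 0°
Root modulus = 4^(1/2) = 2
Root arguments: θ_k = (0° + 360°k)/2 for k = 0, 1, ..., 1
Roots: 2, -2


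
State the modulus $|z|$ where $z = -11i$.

|z| = sqrt(a^2 + b^2) = sqrt(0^2 + (-11)^2) = sqrt(121) = 11


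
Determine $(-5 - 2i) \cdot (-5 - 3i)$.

(a1*a2 - b1*b2) + (a1*b2 + b1*a2)i
= (25 - 6) + (15 + 10)i
= 19 + 25i


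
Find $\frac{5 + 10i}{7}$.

Divisor is real, so divide each part by 7:
= 5/7 + (10/7)i


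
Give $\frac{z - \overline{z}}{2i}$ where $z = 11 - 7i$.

z - conjugate(z) = 2bi
(z - conjugate(z))/(2i) = 2bi/(2i) = b = -7


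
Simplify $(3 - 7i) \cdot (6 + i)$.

(a1*a2 - b1*b2) + (a1*b2 + b1*a2)i
= (18 - (-7)) + (3 + (-42))i
= 25 - 39i


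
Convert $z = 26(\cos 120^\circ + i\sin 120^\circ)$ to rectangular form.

a = r cos θ = 26 * -1/2 = -13
b = r sin θ = 26 * sqrt(3)/2 = 13*sqrt(3)
z = -13 + 13*sqrt(3)i


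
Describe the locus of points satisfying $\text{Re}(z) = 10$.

Re(z) = x where z = x + yi; the equation x = 10 is satisfied by all points with that x-coordinate
Locus: Vertical line x = 10


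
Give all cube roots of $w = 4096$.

|w| = 4096, arg(w) = 0°
Root modulus = 4096^(1/3) = 16
Root arguments: θ_k = (0° + 360°k)/3 for k = 0, 1, ..., 2
Roots: 16, -8 + 8*sqrt(3)i, -8 - 8*sqrt(3)i


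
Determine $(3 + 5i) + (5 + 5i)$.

(3 + 5) + (5 + 5)i = 8 + 10i


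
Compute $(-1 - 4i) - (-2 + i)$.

(-1 - (-2)) + (-4 - 1)i = 1 - 5i


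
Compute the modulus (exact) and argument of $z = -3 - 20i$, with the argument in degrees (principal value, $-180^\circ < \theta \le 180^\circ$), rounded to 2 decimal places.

|z| = sqrt((-3)^2 + (-20)^2) = sqrt(409)
arg(z) = arctan(b/a) = arctan(-20/-3) (quadrant-adjusted) = -98.53°


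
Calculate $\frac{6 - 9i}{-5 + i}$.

Multiply numerator and denominator by conjugate (-5 - i):
= (6 - 9i)(-5 - i) / ((-5)^2 + 1^2)
= (-39 + 39i) / 26
Divide through by 13: (-3 + 3i) / 2
= -3/2 + (3/2)i


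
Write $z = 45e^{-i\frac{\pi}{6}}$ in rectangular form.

a = r cos θ = 45 * sqrt(3)/2 = 45*sqrt(3)/2
b = r sin θ = 45 * -1/2 = -45/2
z = 45*sqrt(3)/2 - (45/2)i


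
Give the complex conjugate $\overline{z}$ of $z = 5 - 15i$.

If z = a + bi, then conjugate(z) = a - bi
conjugate(5 - 15i) = 5 + 15i


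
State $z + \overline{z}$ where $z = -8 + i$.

z + conjugate(z) = (a + bi) + (a - bi) = 2a
= 2 * (-8) = -16


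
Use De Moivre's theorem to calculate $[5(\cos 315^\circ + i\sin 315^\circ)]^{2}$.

By De Moivre: z^n = r^n(cos(nθ) + i sin(nθ))
= 5^2(cos(2*315°) + i sin(2*315°))
= 25(cos 270° + i sin 270°)
= -25i


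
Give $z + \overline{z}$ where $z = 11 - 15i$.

z + conjugate(z) = (a + bi) + (a - bi) = 2a
= 2 * 11 = 22


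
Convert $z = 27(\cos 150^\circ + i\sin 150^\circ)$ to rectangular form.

a = r cos θ = 27 * -sqrt(3)/2 = -27*sqrt(3)/2
b = r sin θ = 27 * 1/2 = 27/2
z = -27*sqrt(3)/2 + (27/2)i


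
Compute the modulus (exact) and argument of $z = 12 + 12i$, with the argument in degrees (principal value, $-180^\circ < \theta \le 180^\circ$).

|z| = sqrt(12^2 + 12^2) = sqrt(288)
arg(z) = arctan(b/a) = arctan(12/12) (quadrant-adjusted) = 45°


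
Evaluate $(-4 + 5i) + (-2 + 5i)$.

(-4 + (-2)) + (5 + 5)i = -6 + 10i


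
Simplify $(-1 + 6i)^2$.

(a + bi)^2 = a^2 - b^2 + 2abi
= (-1)^2 - 6^2 + 2*(-1)*6i
= -35 - 12i


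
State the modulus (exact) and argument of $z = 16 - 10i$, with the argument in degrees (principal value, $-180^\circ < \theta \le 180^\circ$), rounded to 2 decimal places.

|z| = sqrt(16^2 + (-10)^2) = sqrt(356)
arg(z) = arctan(b/a) = arctan(-10/16) (quadrant-adjusted) = -32.01°


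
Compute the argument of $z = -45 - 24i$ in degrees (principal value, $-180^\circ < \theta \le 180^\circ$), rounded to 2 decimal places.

θ = arctan(b/a) = arctan(-24/-45) (quadrant-adjusted) = -151.93°


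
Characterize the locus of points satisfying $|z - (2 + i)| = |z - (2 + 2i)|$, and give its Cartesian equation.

|z - z1| = |z - z2| means z is equidistant from z1 and z2,
i.e. the perpendicular bisector of the segment from (2, 1) to (2, 2) (midpoint (2, 3/2)).
With z = x + yi, square both sides:
(x - 2)^2 + (y - 1)^2 = (x - 2)^2 + (y - 2)^2
The x^2 and y^2 terms cancel: 0x + 2y = 8 - 5 = 3
Simplify: y = 3/2
Locus: Perpendicular bisector of the segment from (2, 1) to (2, 2): the line y = 3/2


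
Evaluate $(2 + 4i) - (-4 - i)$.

(2 - (-4)) + (4 - (-1))i = 6 + 5i


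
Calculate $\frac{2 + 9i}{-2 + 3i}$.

Multiply numerator and denominator by conjugate (-2 - 3i):
= (2 + 9i)(-2 - 3i) / ((-2)^2 + 3^2)
= (23 - 24i) / 13
= 23/13 - (24/13)i


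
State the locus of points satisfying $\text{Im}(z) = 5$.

Im(z) = y where z = x + yi; the equation y = 5 is satisfied by all points with that y-coordinate
Locus: Horizontal line y = 5


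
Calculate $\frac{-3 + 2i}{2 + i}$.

Multiply numerator and denominator by conjugate (2 - i):
= (-3 + 2i)(2 - i) / (2^2 + 1^2)
= (-4 + 7i) / 5
= -4/5 + (7/5)i


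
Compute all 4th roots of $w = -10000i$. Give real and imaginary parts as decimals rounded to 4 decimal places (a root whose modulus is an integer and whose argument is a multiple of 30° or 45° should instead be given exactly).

|w| = 10000, arg(w) = 270°
Root modulus = 10000^(1/4) = 10
Root arguments: θ_k = (270° + 360°k)/4 for k = 0, 1, ..., 3
Compute each root as (root modulus)(cos θ_k + i sin θ_k) using full-precision intermediates, then round to 4 decimal places.
Roots: 3.8268 + 9.2388i, -9.2388 + 3.8268i, -3.8268 - 9.2388i, 9.2388 - 3.8268i


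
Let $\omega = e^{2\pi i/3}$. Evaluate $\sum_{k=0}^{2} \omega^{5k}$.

Let ζ = ω^5 = e^(2πi·5/3). Since 3 ∤ 5, ζ ≠ 1.
Sum = Σ_{k=0}^{2} ζ^k = (ζ^3 - 1)/(ζ - 1) = (ω^{5·3} - 1)/(ζ - 1) = (1 - 1)/(ζ - 1) = 0


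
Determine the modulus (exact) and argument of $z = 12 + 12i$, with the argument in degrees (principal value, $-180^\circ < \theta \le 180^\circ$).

|z| = sqrt(12^2 + 12^2) = sqrt(288)
arg(z) = arctan(b/a) = arctan(12/12) (quadrant-adjusted) = 45°
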